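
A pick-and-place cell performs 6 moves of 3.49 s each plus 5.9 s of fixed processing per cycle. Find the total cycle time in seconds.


T = 6*3.49 + 5.9 = 26.8400

26.8400 s


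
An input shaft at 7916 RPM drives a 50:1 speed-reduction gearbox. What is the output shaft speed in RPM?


omega_out = omega_in / N = 7916 / 50 = 158.3200

158.3200 RPM


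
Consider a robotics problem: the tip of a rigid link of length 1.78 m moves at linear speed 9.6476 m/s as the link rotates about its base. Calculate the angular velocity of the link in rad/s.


omega = v / L = 9.6476 / 1.78 = 5.4200

5.4200 rad/s


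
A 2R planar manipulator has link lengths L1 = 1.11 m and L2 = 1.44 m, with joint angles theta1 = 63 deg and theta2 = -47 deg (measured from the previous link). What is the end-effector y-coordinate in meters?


y = L1*sin(th1) + L2*sin(th1+th2) = 1.11*sin(63 deg) + 1.44*sin(16 deg) = 1.3859

1.3859 m


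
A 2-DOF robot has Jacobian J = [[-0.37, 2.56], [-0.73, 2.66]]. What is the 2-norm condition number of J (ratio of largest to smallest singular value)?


JJ^T eigenvalues: trace(JJ^T) = 14.2990, det(JJ^T) = det(J)^2 = 0.78251716
s_max^2 = (14.2990 + sqrt(201.33133236))/2 = 14.24406363
s_min^2 = (14.2990 - sqrt(201.33133236))/2 = 0.05493637
kappa = s_max/s_min = sqrt(14.24406363/0.05493637) = 16.1023

16.1023


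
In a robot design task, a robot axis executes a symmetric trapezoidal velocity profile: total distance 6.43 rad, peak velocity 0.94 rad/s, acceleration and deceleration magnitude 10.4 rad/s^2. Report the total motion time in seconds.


t_acc = v/a = 0.94/10.4 = 0.090385 s
d_acc = v^2/(2a) = 0.042481 rad (each ramp)
d_cruise = 6.43 - 2*0.042481 = 6.345038 rad
t_cruise = 6.345038/0.94 = 6.750040 s
t_total = 2*0.090385 + 6.750040 = 6.9308

6.9308 s


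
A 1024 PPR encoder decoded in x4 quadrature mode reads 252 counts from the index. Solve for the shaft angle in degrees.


angle = counts * 360 / (PPR*4) = 252 * 360 / 4096 = 22.1484

22.1484 degrees


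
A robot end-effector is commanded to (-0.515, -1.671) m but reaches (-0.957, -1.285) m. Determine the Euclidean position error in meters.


dx = -0.957 - (-0.515) = -0.4420, dy = -1.285 - (-1.671) = 0.3860
err = sqrt(0.195364 + 0.148996) = 0.5868

0.5868 m


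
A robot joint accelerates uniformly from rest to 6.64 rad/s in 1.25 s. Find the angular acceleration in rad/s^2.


alpha = delta_omega / t = 6.64 / 1.25 = 5.3120

5.3120 rad/s^2


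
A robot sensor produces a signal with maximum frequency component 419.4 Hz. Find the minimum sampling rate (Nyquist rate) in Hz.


f_s,min = 2*f_max = 2*419.4 = 838.8000

838.8000 Hz


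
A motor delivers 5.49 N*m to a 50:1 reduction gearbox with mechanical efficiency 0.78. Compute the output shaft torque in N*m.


tau_out = tau_in * N * eta = 5.49 * 50 * 0.78 = 214.1100

214.1100 N*m


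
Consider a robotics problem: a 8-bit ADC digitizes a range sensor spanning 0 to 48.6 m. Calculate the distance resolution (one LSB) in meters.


res = range / 2^n = 48.6/2^8 = 48.6/256 = 0.1898

0.1898 m


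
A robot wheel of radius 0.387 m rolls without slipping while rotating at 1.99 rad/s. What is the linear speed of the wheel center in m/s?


v = omega * r = 1.99 * 0.387 = 0.7701

0.7701 m/s


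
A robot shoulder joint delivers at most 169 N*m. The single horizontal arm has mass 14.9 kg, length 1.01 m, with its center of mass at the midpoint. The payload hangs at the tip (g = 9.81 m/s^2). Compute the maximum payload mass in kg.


tau_arm = m_arm*g*(L/2) = 14.9*9.81*1.01/2 = 73.8153 N*m
tau_payload = tau_max - tau_arm = 169 - 73.8153 = 95.1847
m_payload = tau_payload / (g*L) = 95.1847 / (9.81*1.01) = 9.6068

9.6068 kg


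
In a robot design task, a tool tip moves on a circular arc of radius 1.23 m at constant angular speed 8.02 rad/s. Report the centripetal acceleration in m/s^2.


a_c = omega^2 * r = 8.02^2 * 1.23 = 79.1141

79.1141 m/s^2


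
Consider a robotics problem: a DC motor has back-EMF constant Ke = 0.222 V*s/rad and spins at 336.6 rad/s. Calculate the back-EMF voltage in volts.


V_emf = Ke * omega = 0.222*336.6 = 74.7252

74.7252 V


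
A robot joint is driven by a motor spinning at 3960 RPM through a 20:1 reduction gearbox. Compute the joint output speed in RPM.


omega_joint = omega_motor / N = 3960 / 20 = 198.0000

198.0000 RPM


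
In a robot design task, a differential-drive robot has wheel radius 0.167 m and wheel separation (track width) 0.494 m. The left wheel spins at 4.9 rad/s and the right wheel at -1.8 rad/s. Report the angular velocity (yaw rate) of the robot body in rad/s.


omega = r*(wR - wL)/L = 0.167*(-1.8 - (4.9))/0.494 = -2.2650

-2.2650 rad/s


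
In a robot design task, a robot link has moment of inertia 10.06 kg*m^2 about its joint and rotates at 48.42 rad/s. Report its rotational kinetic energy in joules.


KE = (1/2)*I*omega^2 = 0.5*10.06*48.42^2 = 11792.8169

11792.8169 J


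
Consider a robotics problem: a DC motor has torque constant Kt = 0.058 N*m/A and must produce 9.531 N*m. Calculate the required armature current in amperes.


I = tau / Kt = 9.531/0.058 = 164.3276

164.3276 A


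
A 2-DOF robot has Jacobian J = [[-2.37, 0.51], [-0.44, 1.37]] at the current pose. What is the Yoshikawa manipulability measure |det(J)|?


det(J) = -2.37*1.37 - (0.51)*(-0.44) = -3.0225
|det(J)| = 3.0225

3.0225


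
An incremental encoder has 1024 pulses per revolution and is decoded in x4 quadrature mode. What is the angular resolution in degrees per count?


resolution = 360 / (PPR * 4) = 360 / 4096 = 0.0879

0.0879 degrees


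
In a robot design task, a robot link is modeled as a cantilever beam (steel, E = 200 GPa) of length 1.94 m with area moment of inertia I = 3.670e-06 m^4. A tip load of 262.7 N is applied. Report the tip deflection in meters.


delta = F*L^3/(3*E*I) = 262.7*1.94^3/(3*2.000e+11*3.670e-06)
      = 1918.0735768/2202000 = 8.7106e-04

8.7106e-04 m


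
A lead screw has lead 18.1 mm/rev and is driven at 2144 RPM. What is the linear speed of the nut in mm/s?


v = lead * (RPM/60) = 18.1*2144/60 = 646.7733

646.7733 mm/s


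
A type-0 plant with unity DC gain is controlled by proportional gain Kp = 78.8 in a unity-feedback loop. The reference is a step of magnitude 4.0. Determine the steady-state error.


e_ss = R/(1 + Kp) = 4.0/(1 + 78.8) = 4.0/79.8000 = 0.0501

0.0501


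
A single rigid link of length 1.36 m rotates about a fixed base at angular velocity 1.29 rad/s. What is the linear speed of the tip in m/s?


v = L*omega = 1.36 * 1.29 = 1.7544

1.7544 m/s


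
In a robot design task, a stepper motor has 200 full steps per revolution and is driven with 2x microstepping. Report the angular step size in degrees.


step = 360/(200*2) = 360/400 = 0.9000

0.9000 degrees


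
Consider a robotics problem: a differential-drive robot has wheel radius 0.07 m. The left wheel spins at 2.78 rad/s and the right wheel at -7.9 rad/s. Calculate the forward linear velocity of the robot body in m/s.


v = r*(wR + wL)/2 = 0.07*(-7.9 + 2.78)/2 = -0.1792

-0.1792 m/s


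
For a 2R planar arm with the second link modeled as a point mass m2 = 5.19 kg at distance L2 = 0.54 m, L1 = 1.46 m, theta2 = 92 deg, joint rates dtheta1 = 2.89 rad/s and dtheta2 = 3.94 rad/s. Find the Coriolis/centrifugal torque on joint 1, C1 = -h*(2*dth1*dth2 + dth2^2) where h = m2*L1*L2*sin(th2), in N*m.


h = m2*L1*L2*sin(th2) = 5.19*1.46*0.54*sin(92 deg) = 4.089303
C1 = -h*(2*2.89*3.94 + 3.94^2) = -4.089303*38.2968 = -156.6072

-156.6072 N*m


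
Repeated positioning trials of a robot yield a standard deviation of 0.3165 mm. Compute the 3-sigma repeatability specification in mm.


repeatability = 3*sigma = 3*0.3165 = 0.9495

0.9495 mm


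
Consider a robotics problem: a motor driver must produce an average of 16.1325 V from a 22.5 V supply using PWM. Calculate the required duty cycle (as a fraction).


D = V_avg/V_supply = 16.1325/22.5 = 0.7170

0.7170


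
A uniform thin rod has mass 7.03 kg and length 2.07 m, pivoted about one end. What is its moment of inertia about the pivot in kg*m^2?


I = (1/3)*m*L^2 = (1/3)*7.03*2.07^2 = 10.0409

10.0409 kg*m^2


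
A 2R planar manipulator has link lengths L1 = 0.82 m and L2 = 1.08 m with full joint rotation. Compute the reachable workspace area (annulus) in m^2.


r_max = L1 + L2 = 1.9000, r_min = |L1 - L2| = 0.2600
A = pi*(r_max^2 - r_min^2) = pi*(3.6100 - 0.0676) = 11.1288

11.1288 m^2


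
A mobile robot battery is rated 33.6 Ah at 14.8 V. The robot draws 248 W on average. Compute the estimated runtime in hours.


E = 33.6*14.8 = 497.2800 Wh
t = E/P = 497.2800/248 = 2.0052

2.0052 hours


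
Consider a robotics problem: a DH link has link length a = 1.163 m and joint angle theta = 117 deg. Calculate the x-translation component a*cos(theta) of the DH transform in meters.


a*cos(theta) = 1.163*cos(117 deg) = -0.5280

-0.5280 m


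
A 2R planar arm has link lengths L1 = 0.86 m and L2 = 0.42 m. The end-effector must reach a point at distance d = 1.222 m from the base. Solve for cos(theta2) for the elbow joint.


cos(th2) = (d^2 - L1^2 - L2^2)/(2*L1*L2) = (1.222^2 - 0.86^2 - 0.42^2)/(2*0.86*0.42) = 0.7991

0.7991


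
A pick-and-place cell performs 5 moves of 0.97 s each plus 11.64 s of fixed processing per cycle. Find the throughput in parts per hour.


T_cycle = 5*0.97 + 11.64 = 16.4900 s
rate = 3600/T = 218.3141

218.3141 parts/hour


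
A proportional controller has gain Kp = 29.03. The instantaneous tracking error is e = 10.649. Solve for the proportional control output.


u_P = Kp * e = 29.03 * 10.649 = 309.1405

309.1405


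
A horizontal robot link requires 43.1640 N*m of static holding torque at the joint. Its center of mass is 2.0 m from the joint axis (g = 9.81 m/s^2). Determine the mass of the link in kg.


m = tau / (g*L) = 43.1640 / (9.81 * 2.0) = 2.2000

2.2000 kg


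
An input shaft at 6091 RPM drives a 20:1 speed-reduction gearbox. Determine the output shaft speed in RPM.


omega_out = omega_in / N = 6091 / 20 = 304.5500

304.5500 RPM


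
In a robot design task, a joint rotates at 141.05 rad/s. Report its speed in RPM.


RPM = 141.05 * 60/(2*pi) = 1346.9283

1346.9283 RPM


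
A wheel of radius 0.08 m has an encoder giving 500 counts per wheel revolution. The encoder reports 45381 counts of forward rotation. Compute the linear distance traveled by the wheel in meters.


revs = 45381/500 = 90.762000
d = revs * 2*pi*r = 90.762000 * 2*pi*0.08 = 45.6220

45.6220 m


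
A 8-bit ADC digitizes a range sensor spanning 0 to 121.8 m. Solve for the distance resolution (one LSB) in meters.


res = range / 2^n = 121.8/2^8 = 121.8/256 = 0.4758

0.4758 m


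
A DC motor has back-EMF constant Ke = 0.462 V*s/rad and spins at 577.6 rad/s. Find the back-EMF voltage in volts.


V_emf = Ke * omega = 0.462*577.6 = 266.8512

266.8512 V


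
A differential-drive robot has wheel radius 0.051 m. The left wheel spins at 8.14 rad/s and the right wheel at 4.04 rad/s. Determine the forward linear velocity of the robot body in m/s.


v = r*(wR + wL)/2 = 0.051*(4.04 + 8.14)/2 = 0.3106

0.3106 m/s


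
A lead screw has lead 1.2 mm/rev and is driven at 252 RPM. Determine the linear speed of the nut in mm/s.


v = lead * (RPM/60) = 1.2*252/60 = 5.0400

5.0400 mm/s


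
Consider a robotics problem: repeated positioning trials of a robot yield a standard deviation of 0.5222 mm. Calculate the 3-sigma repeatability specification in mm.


repeatability = 3*sigma = 3*0.5222 = 1.5666

1.5666 mm


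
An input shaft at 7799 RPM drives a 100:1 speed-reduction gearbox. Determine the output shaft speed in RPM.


omega_out = omega_in / N = 7799 / 100 = 77.9900

77.9900 RPM


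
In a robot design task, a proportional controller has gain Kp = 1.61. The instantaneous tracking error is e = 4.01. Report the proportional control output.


u_P = Kp * e = 1.61 * 4.01 = 6.4561

6.4561


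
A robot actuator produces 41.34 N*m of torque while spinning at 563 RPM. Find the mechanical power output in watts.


omega = 563 * 2*pi/60 = 58.957222 rad/s
P = tau * omega = 41.34 * 58.957222 = 2437.2916

2437.2916 W


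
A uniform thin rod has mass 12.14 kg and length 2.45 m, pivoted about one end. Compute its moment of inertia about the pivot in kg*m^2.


I = (1/3)*m*L^2 = (1/3)*12.14*2.45^2 = 24.2901

24.2901 kg*m^2


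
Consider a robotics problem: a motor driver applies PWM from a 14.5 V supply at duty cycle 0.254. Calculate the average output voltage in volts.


V_avg = V_supply * D = 14.5*0.254 = 3.6830

3.6830 V


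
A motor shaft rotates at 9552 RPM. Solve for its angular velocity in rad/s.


omega = 9552 * 2*pi/60 = 1000.2831

1000.2831 rad/s


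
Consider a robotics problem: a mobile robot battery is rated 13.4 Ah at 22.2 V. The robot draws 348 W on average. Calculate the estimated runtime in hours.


E = 13.4*22.2 = 297.4800 Wh
t = E/P = 297.4800/348 = 0.8548

0.8548 hours


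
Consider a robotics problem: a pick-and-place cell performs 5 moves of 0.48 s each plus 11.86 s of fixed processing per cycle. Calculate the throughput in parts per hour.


T_cycle = 5*0.48 + 11.86 = 14.2600 s
rate = 3600/T = 252.4544

252.4544 parts/hour


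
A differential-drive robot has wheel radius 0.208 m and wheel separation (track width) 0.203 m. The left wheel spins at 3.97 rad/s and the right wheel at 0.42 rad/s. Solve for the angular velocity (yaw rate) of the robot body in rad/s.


omega = r*(wR - wL)/L = 0.208*(0.42 - (3.97))/0.203 = -3.6374

-3.6374 rad/s


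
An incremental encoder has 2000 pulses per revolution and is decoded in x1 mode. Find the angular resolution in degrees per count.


resolution = 360 / (PPR * 1) = 360 / 2000 = 0.1800

0.1800 degrees


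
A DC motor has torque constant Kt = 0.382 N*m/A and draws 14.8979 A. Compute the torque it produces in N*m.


tau = Kt * I = 0.382*14.8979 = 5.6910

5.6910 N*m


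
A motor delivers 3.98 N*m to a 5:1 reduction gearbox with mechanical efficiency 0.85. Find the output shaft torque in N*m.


tau_out = tau_in * N * eta = 3.98 * 5 * 0.85 = 16.9150

16.9150 N*m


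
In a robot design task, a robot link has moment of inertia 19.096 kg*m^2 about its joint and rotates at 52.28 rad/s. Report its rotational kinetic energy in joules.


KE = (1/2)*I*omega^2 = 0.5*19.096*52.28^2 = 26096.5783

26096.5783 J


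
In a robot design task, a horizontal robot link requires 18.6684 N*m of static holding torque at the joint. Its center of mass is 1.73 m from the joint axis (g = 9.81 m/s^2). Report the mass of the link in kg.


m = tau / (g*L) = 18.6684 / (9.81 * 1.73) = 1.1000

1.1000 kg


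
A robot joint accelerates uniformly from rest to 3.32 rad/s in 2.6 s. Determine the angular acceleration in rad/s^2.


alpha = delta_omega / t = 3.32 / 2.6 = 1.2769

1.2769 rad/s^2


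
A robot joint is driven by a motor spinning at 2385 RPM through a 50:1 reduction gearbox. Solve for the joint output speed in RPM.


omega_joint = omega_motor / N = 2385 / 50 = 47.7000

47.7000 RPM


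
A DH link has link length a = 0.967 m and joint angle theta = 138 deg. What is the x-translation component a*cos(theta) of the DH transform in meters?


a*cos(theta) = 0.967*cos(138 deg) = -0.7186

-0.7186 m


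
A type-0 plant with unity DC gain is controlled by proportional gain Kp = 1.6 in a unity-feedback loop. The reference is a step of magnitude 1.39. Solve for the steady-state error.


e_ss = R/(1 + Kp) = 1.39/(1 + 1.6) = 1.39/2.6000 = 0.5346

0.5346


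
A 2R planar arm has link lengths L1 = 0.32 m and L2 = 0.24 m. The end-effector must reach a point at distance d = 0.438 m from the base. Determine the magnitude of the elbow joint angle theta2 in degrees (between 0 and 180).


cos(th2) = (d^2 - L1^2 - L2^2)/(2*L1*L2) = (0.438^2 - 0.32^2 - 0.24^2)/(2*0.32*0.24) = 0.20731771
th2 = acos(0.20731771) = 78.0348 deg

78.0348 degrees


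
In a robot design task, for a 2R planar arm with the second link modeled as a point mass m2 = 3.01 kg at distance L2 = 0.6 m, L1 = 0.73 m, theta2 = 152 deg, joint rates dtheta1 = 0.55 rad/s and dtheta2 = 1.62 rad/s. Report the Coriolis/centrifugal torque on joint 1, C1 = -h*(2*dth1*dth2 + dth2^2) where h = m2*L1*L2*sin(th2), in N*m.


h = m2*L1*L2*sin(th2) = 3.01*0.73*0.6*sin(152 deg) = 0.618942
C1 = -h*(2*0.55*1.62 + 1.62^2) = -0.618942*4.4064 = -2.7273

-2.7273 N*m


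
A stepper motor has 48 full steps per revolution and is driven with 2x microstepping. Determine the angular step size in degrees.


step = 360/(48*2) = 360/96 = 3.7500

3.7500 degrees


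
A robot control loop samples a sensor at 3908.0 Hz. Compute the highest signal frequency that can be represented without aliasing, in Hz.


f_max = f_s/2 = 3908.0/2 = 1954.0000

1954.0000 Hz


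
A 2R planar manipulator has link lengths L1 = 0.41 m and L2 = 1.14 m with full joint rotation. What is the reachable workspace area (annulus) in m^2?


r_max = L1 + L2 = 1.5500, r_min = |L1 - L2| = 0.7300
A = pi*(r_max^2 - r_min^2) = pi*(2.4025 - 0.5329) = 5.8735

5.8735 m^2


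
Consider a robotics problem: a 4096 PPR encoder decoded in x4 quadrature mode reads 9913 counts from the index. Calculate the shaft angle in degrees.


angle = counts * 360 / (PPR*4) = 9913 * 360 / 16384 = 217.8149

217.8149 degrees


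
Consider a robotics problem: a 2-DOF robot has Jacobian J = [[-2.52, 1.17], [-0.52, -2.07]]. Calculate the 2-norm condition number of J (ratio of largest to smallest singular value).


JJ^T eigenvalues: trace(JJ^T) = 12.2746, det(JJ^T) = det(J)^2 = 33.92829504
s_max^2 = (12.2746 + sqrt(14.95262500))/2 = 8.07073121
s_min^2 = (12.2746 - sqrt(14.95262500))/2 = 4.20386879
kappa = s_max/s_min = sqrt(8.07073121/4.20386879) = 1.3856

1.3856


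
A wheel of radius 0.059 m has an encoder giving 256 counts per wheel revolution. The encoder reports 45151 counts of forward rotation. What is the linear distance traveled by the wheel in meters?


revs = 45151/256 = 176.371094
d = revs * 2*pi*r = 176.371094 * 2*pi*0.059 = 65.3822

65.3822 m


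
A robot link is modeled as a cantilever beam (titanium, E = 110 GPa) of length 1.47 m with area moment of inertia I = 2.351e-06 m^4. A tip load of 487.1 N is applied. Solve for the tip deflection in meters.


delta = F*L^3/(3*E*I) = 487.1*1.47^3/(3*1.100e+11*2.351e-06)
      = 1547.2843533/775830 = 0.0020

0.0020 m


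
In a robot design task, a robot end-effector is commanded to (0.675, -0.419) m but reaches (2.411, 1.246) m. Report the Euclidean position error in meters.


dx = 2.411 - (0.675) = 1.7360, dy = 1.246 - (-0.419) = 1.6650
err = sqrt(3.013696 + 2.772225) = 2.4054

2.4054 m


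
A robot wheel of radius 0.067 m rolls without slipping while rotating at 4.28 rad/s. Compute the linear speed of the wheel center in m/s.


v = omega * r = 4.28 * 0.067 = 0.2868

0.2868 m/s


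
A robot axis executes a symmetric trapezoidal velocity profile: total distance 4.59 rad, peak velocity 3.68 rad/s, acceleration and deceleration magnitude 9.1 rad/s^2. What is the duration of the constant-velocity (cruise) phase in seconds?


t_acc = v/a = 0.404396 s, d_acc = v^2/(2a) = 0.744088 rad each
d_cruise = 4.59 - 2*0.744088 = 3.101824 rad
t_cruise = d_cruise/v = 3.101824/3.68 = 0.8429

0.8429 s


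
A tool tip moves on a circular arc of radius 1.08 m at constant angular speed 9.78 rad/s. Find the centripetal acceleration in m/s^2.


a_c = omega^2 * r = 9.78^2 * 1.08 = 103.3003

103.3003 m/s^2


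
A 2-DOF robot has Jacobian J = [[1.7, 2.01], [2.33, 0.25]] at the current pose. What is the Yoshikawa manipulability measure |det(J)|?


det(J) = 1.7*0.25 - (2.01)*(2.33) = -4.2583
|det(J)| = 4.2583

4.2583


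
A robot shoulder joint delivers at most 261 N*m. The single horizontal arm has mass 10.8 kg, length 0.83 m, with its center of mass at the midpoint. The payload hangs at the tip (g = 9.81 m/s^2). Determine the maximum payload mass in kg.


tau_arm = m_arm*g*(L/2) = 10.8*9.81*0.83/2 = 43.9684 N*m
tau_payload = tau_max - tau_arm = 261 - 43.9684 = 217.0316
m_payload = tau_payload / (g*L) = 217.0316 / (9.81*0.83) = 26.6548

26.6548 kg


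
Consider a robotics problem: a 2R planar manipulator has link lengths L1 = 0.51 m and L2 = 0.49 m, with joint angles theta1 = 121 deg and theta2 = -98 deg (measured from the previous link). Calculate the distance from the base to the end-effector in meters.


x = L1*cos(th1) + L2*cos(th1+th2) = 0.188378
y = L1*sin(th1) + L2*sin(th1+th2) = 0.628614
d = sqrt(x^2 + y^2) = sqrt(0.035486 + 0.395156) = 0.6562

0.6562 m


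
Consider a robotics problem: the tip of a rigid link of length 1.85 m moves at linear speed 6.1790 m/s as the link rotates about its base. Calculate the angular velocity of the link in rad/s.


omega = v / L = 6.1790 / 1.85 = 3.3400

3.3400 rad/s


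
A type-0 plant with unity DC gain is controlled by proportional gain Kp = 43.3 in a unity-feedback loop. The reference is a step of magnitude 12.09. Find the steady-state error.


e_ss = R/(1 + Kp) = 12.09/(1 + 43.3) = 12.09/44.3000 = 0.2729

0.2729


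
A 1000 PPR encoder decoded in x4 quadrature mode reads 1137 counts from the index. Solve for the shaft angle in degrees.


angle = counts * 360 / (PPR*4) = 1137 * 360 / 4000 = 102.3300

102.3300 degrees


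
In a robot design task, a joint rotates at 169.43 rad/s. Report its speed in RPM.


RPM = 169.43 * 60/(2*pi) = 1617.9373

1617.9373 RPM


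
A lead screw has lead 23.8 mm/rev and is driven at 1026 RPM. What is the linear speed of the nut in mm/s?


v = lead * (RPM/60) = 23.8*1026/60 = 406.9800

406.9800 mm/s


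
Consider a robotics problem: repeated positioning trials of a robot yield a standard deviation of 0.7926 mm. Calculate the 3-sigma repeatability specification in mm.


repeatability = 3*sigma = 3*0.7926 = 2.3778

2.3778 mm


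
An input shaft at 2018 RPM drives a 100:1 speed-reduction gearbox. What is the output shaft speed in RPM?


omega_out = omega_in / N = 2018 / 100 = 20.1800

20.1800 RPM


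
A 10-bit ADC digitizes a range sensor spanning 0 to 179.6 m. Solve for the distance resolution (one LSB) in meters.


res = range / 2^n = 179.6/2^10 = 179.6/1024 = 0.1754

0.1754 m


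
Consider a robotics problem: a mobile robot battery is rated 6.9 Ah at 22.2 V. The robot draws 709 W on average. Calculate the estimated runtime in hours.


E = 6.9*22.2 = 153.1800 Wh
t = E/P = 153.1800/709 = 0.2161

0.2161 hours


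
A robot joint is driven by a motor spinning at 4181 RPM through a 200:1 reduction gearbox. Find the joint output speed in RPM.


omega_joint = omega_motor / N = 4181 / 200 = 20.9050

20.9050 RPM


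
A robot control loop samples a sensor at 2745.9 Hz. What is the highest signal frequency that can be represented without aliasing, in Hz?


f_max = f_s/2 = 2745.9/2 = 1372.9500

1372.9500 Hz


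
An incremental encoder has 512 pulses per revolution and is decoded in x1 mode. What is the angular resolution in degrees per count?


resolution = 360 / (PPR * 1) = 360 / 512 = 0.7031

0.7031 degrees


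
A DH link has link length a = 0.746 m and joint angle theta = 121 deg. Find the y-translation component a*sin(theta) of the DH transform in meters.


a*sin(theta) = 0.746*sin(121 deg) = 0.6394

0.6394 m


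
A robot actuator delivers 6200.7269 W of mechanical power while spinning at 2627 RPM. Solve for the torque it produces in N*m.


omega = 2627 * 2*pi/60 = 275.098797 rad/s
tau = P / omega = 6200.7269 / 275.098797 = 22.5400

22.5400 N*m


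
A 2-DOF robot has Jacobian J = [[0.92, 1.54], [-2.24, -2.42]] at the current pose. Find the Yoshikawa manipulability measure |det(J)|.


det(J) = 0.92*-2.42 - (1.54)*(-2.24) = 1.2232
|det(J)| = 1.2232

1.2232


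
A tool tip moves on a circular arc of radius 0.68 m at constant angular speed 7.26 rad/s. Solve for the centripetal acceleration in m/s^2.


a_c = omega^2 * r = 7.26^2 * 0.68 = 35.8412

35.8412 m/s^2


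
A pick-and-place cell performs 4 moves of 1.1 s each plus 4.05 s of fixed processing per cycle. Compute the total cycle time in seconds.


T = 4*1.1 + 4.05 = 8.4500

8.4500 s


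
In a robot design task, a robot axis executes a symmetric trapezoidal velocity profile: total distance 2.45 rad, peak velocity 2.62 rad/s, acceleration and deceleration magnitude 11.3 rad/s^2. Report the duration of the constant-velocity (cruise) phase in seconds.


t_acc = v/a = 0.231858 s, d_acc = v^2/(2a) = 0.303735 rad each
d_cruise = 2.45 - 2*0.303735 = 1.842530 rad
t_cruise = d_cruise/v = 1.842530/2.62 = 0.7033

0.7033 s


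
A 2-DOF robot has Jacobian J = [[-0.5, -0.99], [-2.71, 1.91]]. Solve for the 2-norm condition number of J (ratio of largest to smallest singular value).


JJ^T eigenvalues: trace(JJ^T) = 12.2223, det(JJ^T) = det(J)^2 = 13.23431641
s_max^2 = (12.2223 + sqrt(96.44735165))/2 = 11.02153063
s_min^2 = (12.2223 - sqrt(96.44735165))/2 = 1.20076937
kappa = s_max/s_min = sqrt(11.02153063/1.20076937) = 3.0296

3.0296


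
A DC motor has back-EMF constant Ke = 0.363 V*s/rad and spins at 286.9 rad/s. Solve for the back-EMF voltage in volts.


V_emf = Ke * omega = 0.363*286.9 = 104.1447

104.1447 V


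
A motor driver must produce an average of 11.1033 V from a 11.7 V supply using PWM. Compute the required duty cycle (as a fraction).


D = V_avg/V_supply = 11.1033/11.7 = 0.9490

0.9490


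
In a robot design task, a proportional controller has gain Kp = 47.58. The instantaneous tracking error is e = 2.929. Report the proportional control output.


u_P = Kp * e = 47.58 * 2.929 = 139.3618

139.3618


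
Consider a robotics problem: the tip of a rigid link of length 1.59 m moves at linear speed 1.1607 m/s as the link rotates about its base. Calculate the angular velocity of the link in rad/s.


omega = v / L = 1.1607 / 1.59 = 0.7300

0.7300 rad/s


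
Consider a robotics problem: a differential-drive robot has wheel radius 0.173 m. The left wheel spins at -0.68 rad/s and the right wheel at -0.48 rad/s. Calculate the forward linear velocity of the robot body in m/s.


v = r*(wR + wL)/2 = 0.173*(-0.48 + -0.68)/2 = -0.1003

-0.1003 m/s


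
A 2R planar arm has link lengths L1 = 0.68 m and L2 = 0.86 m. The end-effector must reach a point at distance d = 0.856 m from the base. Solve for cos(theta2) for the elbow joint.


cos(th2) = (d^2 - L1^2 - L2^2)/(2*L1*L2) = (0.856^2 - 0.68^2 - 0.86^2)/(2*0.68*0.86) = -0.4012

-0.4012


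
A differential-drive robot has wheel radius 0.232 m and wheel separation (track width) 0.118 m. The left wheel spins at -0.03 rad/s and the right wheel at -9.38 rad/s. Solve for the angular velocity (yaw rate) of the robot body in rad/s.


omega = r*(wR - wL)/L = 0.232*(-9.38 - (-0.03))/0.118 = -18.3831

-18.3831 rad/s


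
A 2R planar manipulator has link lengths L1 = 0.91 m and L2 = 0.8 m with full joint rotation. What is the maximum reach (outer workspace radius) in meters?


r_max = L1 + L2 = 0.91 + 0.8 = 1.7100

1.7100 m


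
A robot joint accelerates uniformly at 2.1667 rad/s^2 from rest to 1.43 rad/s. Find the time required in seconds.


t = delta_omega / alpha = 1.43 / 2.1667 = 0.6600

0.6600 s


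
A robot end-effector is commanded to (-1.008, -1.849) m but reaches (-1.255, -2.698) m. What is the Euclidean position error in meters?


dx = -1.255 - (-1.008) = -0.2470, dy = -2.698 - (-1.849) = -0.8490
err = sqrt(0.061009 + 0.720801) = 0.8842

0.8842 m


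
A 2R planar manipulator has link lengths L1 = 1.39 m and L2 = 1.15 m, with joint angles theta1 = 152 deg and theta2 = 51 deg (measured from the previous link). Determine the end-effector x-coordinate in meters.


x = L1*cos(th1) + L2*cos(th1+th2) = 1.39*cos(152 deg) + 1.15*cos(203 deg) = -2.2859

-2.2859 m


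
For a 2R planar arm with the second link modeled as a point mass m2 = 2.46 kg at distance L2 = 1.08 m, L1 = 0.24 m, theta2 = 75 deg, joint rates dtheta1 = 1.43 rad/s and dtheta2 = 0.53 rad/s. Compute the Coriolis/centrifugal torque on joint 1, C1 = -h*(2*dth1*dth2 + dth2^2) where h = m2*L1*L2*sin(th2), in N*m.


h = m2*L1*L2*sin(th2) = 2.46*0.24*1.08*sin(75 deg) = 0.615905
C1 = -h*(2*1.43*0.53 + 0.53^2) = -0.615905*1.7967 = -1.1066

-1.1066 N*m


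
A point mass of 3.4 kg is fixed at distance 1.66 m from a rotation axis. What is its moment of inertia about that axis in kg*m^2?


I = m*r^2 = 3.4*1.66^2 = 9.3690

9.3690 kg*m^2


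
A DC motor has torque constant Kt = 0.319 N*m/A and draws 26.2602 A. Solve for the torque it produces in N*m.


tau = Kt * I = 0.319*26.2602 = 8.3770

8.3770 N*m


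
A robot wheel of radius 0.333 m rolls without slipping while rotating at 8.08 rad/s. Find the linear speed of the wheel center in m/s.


v = omega * r = 8.08 * 0.333 = 2.6906

2.6906 m/s


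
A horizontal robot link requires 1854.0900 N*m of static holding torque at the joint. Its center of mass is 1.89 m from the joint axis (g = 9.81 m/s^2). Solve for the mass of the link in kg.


m = tau / (g*L) = 1854.0900 / (9.81 * 1.89) = 100.0000

100.0000 kg


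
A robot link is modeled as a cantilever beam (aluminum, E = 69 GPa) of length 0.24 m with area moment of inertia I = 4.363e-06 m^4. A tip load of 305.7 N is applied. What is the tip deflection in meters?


delta = F*L^3/(3*E*I) = 305.7*0.24^3/(3*6.900e+10*4.363e-06)
      = 4.2259968/903141 = 4.6792e-06

4.6792e-06 m


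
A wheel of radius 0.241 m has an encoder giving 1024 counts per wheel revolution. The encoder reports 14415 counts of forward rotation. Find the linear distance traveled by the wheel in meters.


revs = 14415/1024 = 14.077148
d = revs * 2*pi*r = 14.077148 * 2*pi*0.241 = 21.3163

21.3163 m


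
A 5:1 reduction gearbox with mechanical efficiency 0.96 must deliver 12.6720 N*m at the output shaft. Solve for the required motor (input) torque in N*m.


tau_in = tau_out / (N * eta) = 12.6720 / (5 * 0.96) = 2.6400

2.6400 N*m


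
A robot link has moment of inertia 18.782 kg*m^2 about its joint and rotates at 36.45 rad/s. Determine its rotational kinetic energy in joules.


KE = (1/2)*I*omega^2 = 0.5*18.782*36.45^2 = 12476.9061

12476.9061 J


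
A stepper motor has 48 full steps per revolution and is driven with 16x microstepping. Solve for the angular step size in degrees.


step = 360/(48*16) = 360/768 = 0.4688

0.4688 degrees


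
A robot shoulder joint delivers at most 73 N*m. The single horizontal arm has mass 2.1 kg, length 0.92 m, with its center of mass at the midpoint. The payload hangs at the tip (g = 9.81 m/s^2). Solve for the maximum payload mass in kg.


tau_arm = m_arm*g*(L/2) = 2.1*9.81*0.92/2 = 9.4765 N*m
tau_payload = tau_max - tau_arm = 73 - 9.4765 = 63.5235
m_payload = tau_payload / (g*L) = 63.5235 / (9.81*0.92) = 7.0385

7.0385 kg


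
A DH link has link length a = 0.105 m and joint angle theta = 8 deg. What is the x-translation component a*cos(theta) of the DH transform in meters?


a*cos(theta) = 0.105*cos(8 deg) = 0.1040

0.1040 m


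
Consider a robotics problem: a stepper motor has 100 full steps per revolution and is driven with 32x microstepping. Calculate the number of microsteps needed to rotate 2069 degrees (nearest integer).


step_size = 360/(100*32) = 360/3200 = 0.112500 deg
n = 2069/(360/3200) = 2069*3200/360 = 18391.1111 -> 18391

18391 steps


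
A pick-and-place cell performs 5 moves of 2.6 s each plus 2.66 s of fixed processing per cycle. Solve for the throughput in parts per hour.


T_cycle = 5*2.6 + 2.66 = 15.6600 s
rate = 3600/T = 229.8851

229.8851 parts/hour


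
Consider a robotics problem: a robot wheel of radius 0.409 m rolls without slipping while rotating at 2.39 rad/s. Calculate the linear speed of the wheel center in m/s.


v = omega * r = 2.39 * 0.409 = 0.9775

0.9775 m/s


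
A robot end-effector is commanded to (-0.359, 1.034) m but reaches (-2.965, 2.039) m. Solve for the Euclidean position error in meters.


dx = -2.965 - (-0.359) = -2.6060, dy = 2.039 - (1.034) = 1.0050
err = sqrt(6.791236 + 1.010025) = 2.7931

2.7931 m


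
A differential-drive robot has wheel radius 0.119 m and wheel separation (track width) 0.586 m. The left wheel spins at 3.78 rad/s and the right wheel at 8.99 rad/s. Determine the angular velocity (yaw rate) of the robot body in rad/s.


omega = r*(wR - wL)/L = 0.119*(8.99 - (3.78))/0.586 = 1.0580

1.0580 rad/s


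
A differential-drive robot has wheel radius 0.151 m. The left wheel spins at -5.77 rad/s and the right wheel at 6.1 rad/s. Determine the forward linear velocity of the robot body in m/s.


v = r*(wR + wL)/2 = 0.151*(6.1 + -5.77)/2 = 0.0249

0.0249 m/s


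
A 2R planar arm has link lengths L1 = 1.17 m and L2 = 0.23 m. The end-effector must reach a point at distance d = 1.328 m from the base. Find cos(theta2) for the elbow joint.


cos(th2) = (d^2 - L1^2 - L2^2)/(2*L1*L2) = (1.328^2 - 1.17^2 - 0.23^2)/(2*1.17*0.23) = 0.6351

0.6351


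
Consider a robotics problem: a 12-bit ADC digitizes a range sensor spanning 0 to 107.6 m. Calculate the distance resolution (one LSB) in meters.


res = range / 2^n = 107.6/2^12 = 107.6/4096 = 0.0263

0.0263 m


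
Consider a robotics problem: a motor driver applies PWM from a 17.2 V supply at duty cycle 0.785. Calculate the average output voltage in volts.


V_avg = V_supply * D = 17.2*0.785 = 13.5020

13.5020 V


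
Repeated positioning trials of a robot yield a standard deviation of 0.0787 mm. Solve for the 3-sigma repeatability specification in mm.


repeatability = 3*sigma = 3*0.0787 = 0.2361

0.2361 mm


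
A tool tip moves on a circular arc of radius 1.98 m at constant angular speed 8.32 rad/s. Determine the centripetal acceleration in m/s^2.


a_c = omega^2 * r = 8.32^2 * 1.98 = 137.0604

137.0604 m/s^2


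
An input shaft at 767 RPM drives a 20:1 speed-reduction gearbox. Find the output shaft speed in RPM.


omega_out = omega_in / N = 767 / 20 = 38.3500

38.3500 RPM


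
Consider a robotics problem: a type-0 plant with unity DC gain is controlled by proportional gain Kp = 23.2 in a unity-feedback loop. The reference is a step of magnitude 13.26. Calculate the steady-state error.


e_ss = R/(1 + Kp) = 13.26/(1 + 23.2) = 13.26/24.2000 = 0.5479

0.5479


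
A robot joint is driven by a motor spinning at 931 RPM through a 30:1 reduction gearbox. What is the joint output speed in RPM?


omega_joint = omega_motor / N = 931 / 30 = 31.0333

31.0333 RPM


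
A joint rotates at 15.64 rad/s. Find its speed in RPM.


RPM = 15.64 * 60/(2*pi) = 149.3510

149.3510 RPM


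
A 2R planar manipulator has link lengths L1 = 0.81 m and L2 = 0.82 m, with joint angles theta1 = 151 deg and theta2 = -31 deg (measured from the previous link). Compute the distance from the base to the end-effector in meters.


x = L1*cos(th1) + L2*cos(th1+th2) = -1.118442
y = L1*sin(th1) + L2*sin(th1+th2) = 1.102837
d = sqrt(x^2 + y^2) = sqrt(1.250913 + 1.216249) = 1.5707

1.5707 m


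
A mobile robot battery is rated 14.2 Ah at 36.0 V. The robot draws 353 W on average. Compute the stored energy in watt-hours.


E = capacity * V = 14.2*36.0 = 511.2000

511.2000 Wh


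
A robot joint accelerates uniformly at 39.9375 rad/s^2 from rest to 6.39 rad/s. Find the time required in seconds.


t = delta_omega / alpha = 6.39 / 39.9375 = 0.1600

0.1600 s


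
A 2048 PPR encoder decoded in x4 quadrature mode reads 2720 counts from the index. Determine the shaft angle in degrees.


angle = counts * 360 / (PPR*4) = 2720 * 360 / 8192 = 119.5312

119.5312 degrees


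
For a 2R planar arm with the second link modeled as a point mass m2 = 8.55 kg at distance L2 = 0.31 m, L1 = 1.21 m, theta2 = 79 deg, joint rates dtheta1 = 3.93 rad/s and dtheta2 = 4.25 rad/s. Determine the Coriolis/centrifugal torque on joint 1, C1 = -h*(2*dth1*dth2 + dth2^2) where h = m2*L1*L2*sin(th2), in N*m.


h = m2*L1*L2*sin(th2) = 8.55*1.21*0.31*sin(79 deg) = 3.148181
C1 = -h*(2*3.93*4.25 + 4.25^2) = -3.148181*51.4675 = -162.0290

-162.0290 N*m


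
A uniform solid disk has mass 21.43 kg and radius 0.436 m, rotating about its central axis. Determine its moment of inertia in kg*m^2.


I = (1/2)*m*R^2 = 0.5*21.43*0.436^2 = 2.0369

2.0369 kg*m^2


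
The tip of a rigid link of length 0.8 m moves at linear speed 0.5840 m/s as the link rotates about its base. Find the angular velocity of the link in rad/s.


omega = v / L = 0.5840 / 0.8 = 0.7300

0.7300 rad/s


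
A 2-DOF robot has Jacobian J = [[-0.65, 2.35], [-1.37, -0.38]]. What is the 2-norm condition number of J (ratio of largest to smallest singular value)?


JJ^T eigenvalues: trace(JJ^T) = 7.9663, det(JJ^T) = det(J)^2 = 12.01662225
s_max^2 = (7.9663 + sqrt(15.39544669))/2 = 5.94500159
s_min^2 = (7.9663 - sqrt(15.39544669))/2 = 2.02129841
kappa = s_max/s_min = sqrt(5.94500159/2.02129841) = 1.7150

1.7150


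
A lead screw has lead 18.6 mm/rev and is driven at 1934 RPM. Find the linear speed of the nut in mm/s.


v = lead * (RPM/60) = 18.6*1934/60 = 599.5400

599.5400 mm/s


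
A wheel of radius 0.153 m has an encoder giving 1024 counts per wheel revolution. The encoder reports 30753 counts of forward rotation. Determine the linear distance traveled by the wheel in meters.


revs = 30753/1024 = 30.032227
d = revs * 2*pi*r = 30.032227 * 2*pi*0.153 = 28.8708

28.8708 m


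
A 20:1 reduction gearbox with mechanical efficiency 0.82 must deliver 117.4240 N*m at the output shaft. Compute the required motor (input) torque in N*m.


tau_in = tau_out / (N * eta) = 117.4240 / (20 * 0.82) = 7.1600

7.1600 N*m


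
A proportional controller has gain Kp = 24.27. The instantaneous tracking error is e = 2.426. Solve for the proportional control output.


u_P = Kp * e = 24.27 * 2.426 = 58.8790

58.8790


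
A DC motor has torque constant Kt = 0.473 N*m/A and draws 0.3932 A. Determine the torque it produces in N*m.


tau = Kt * I = 0.473*0.3932 = 0.1860

0.1860 N*m


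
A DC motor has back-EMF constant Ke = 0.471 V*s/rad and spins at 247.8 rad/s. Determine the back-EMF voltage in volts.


V_emf = Ke * omega = 0.471*247.8 = 116.7138

116.7138 V


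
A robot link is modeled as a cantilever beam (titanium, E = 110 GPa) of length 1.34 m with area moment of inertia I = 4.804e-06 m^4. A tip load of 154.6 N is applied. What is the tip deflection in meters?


delta = F*L^3/(3*E*I) = 154.6*1.34^3/(3*1.100e+11*4.804e-06)
      = 371.9836784/1585320 = 2.3464e-04

2.3464e-04 m


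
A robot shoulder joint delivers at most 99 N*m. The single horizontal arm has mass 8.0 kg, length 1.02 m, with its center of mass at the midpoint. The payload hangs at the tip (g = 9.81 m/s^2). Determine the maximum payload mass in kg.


tau_arm = m_arm*g*(L/2) = 8.0*9.81*1.02/2 = 40.0248 N*m
tau_payload = tau_max - tau_arm = 99 - 40.0248 = 58.9752
m_payload = tau_payload / (g*L) = 58.9752 / (9.81*1.02) = 5.8939

5.8939 kg


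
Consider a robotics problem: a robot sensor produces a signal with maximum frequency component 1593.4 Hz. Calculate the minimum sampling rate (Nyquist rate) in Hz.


f_s,min = 2*f_max = 2*1593.4 = 3186.8000

3186.8000 Hz


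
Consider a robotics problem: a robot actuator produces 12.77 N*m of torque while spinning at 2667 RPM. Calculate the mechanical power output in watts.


omega = 2667 * 2*pi/60 = 279.287587 rad/s
P = tau * omega = 12.77 * 279.287587 = 3566.5025

3566.5025 W


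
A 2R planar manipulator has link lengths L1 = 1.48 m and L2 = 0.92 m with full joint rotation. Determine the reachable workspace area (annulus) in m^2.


r_max = L1 + L2 = 2.4000, r_min = |L1 - L2| = 0.5600
A = pi*(r_max^2 - r_min^2) = pi*(5.7600 - 0.3136) = 17.1104

17.1104 m^2
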